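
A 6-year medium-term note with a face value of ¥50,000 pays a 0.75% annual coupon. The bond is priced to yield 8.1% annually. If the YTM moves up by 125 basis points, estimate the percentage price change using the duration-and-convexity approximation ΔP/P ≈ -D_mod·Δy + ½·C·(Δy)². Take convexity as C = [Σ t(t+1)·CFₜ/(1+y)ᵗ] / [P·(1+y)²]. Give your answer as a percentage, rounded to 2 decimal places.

With y = 0.081:
  t   CF        PV=CF/(1+0.081)^t    t·PV        t(t+1)·PV
  1       375.00       346.9010       346.9010         693.8020
  2       375.00       320.9075       641.8150       1,925.4451
  3       375.00       296.8617       890.5851       3,562.3405
  4       375.00       274.6177     1,098.4707       5,492.3536
  5       375.00       254.0404     1,270.2020       7,621.2122
  6    50,375.00    31,569.0051   189,414.0307   1,325,898.2147
  Σ                 33,062.3334   193,662.0046   1,345,193.3680
P = 33,062.3334; D_Mac = 5.85748 yrs; D_mod = 5.41858 yrs; C = 34.81768.
Duration effect: -5.41858 × (+0.0125) = -0.067732
Convexity effect: 0.5 × 34.81768 × (0.0125)² = +0.0027201
ΔP/P ≈ -0.067732 + 0.0027201 = -0.065012 = -6.5012%.

-6.50%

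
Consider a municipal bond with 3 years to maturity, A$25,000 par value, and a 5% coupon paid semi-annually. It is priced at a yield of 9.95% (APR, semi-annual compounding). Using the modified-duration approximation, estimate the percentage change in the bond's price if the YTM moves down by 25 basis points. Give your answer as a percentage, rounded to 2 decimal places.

+0.67%

Periodic yield y = 0.04975. Modified duration first:
  t   CF        PV=CF/(1+0.04975)^t    t·PV
  1       625.00       595.3799       595.3799
  2       625.00       567.1635     1,134.3269
  3       625.00       540.2843     1,620.8530
  4       625.00       514.6790     2,058.7162
  5       625.00       490.2873     2,451.4363
  6    25,625.00    19,149.1091   114,894.6548
  Σ                 21,856.9031   122,755.3670
P = 21,856.9031; D_Mac = 5.61632 half-year periods = 2.80816 yrs; D_mod = 2.80816/(1+0.04975) = 2.67508 yrs.
ΔP/P ≈ -D_mod · Δy = -2.67508 × (-0.0025) = +0.006688 = +0.6688%.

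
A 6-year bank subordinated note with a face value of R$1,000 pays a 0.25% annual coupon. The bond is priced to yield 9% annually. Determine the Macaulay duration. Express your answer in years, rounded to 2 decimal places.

Periodic yield y = 0.09. Discount each cash flow and weight by its year:
  t   CF        PV=CF/(1+0.09)^t    t·PV
  1         2.50         2.2936         2.2936
  2         2.50         2.1042         4.2084
  3         2.50         1.9305         5.7914
  4         2.50         1.7711         7.0843
  5         2.50         1.6248         8.1241
  6     1,002.50       597.7580     3,586.5480
  Σ                    607.4821     3,614.0497
Price P = Σ PV = 607.4821.
Macaulay duration = Σ(t·PV) / P = 3,614.0497 / 607.4821 = 5.94923 years.

5.95 years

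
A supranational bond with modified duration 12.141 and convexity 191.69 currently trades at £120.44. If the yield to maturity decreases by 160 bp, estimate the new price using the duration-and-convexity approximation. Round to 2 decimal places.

£146.79

Duration effect: -D_mod·Δy = -12.141 × (-0.016) = +0.194256
Convexity effect: ½·C·(Δy)² = 0.5 × 191.69 × (-0.016)² = +0.02453632
ΔP/P ≈ +0.194256 + 0.02453632 = +0.21879232
New price ≈ 120.44 × (1 + 0.21879232) = 146.7913470208.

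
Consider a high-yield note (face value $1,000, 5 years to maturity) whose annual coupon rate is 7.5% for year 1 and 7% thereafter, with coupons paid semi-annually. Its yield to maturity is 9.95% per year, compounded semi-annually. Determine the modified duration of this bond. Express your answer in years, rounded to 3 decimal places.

4.033 years

Periodic yield y = 0.04975. First find Macaulay duration:
  t   CF        PV=CF/(1+0.04975)^t    t·PV
  1        37.50        35.7228        35.7228
  2        37.50        34.0298        68.0596
  3        35.00        30.2559        90.7678
  4        35.00        28.8220       115.2881
  5        35.00        27.4561       137.2804
  6        35.00        26.1549       156.9293
  7        35.00        24.9153       174.4074
  8        35.00        23.7345       189.8764
  9        35.00        22.6097       203.4874
  10    1,035.00       636.9151     6,369.1506
  Σ                    890.6162     7,540.9698
P = 890.6162; Macaulay duration = 7,540.9698 / 890.6162 = 8.46714 half-year periods = 4.23357 years.
Modified duration = D_Mac / (1 + y) = 4.23357 / 1.04975 = 4.03293 years.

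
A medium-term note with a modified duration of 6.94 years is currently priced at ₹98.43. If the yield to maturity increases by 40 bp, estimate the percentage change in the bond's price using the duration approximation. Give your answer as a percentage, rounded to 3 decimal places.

Duration approximation: ΔP/P ≈ -D_mod · Δy = -6.94 × (+0.004) = -0.027760.
As a percentage: -2.7760%.

-2.776%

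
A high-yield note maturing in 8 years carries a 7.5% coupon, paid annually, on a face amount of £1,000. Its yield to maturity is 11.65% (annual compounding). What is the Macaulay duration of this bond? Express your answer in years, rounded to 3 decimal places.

Periodic yield y = 0.1165. Discount each cash flow and weight by its year:
  t   CF        PV=CF/(1+0.1165)^t    t·PV
  1        75.00        67.1742        67.1742
  2        75.00        60.1650       120.3300
  3        75.00        53.8871       161.6614
  4        75.00        48.2643       193.0574
  5        75.00        43.2282       216.1412
  6        75.00        38.7176       232.3059
  7        75.00        34.6777       242.7438
  8     1,075.00       445.1831     3,561.4646
  Σ                    791.2973     4,794.8785
Price P = Σ PV = 791.2973.
Macaulay duration = Σ(t·PV) / P = 4,794.8785 / 791.2973 = 6.05952 years.

6.060 years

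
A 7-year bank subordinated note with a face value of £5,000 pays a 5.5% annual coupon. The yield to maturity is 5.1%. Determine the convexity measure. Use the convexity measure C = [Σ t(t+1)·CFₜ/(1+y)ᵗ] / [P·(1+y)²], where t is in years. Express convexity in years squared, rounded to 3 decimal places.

With y = 0.051:
  t   CF        PV=CF/(1+0.051)^t    t·PV        t(t+1)·PV
  1       275.00       261.6556       261.6556         523.3111
  2       275.00       248.9587       497.9173       1,493.7520
  3       275.00       236.8779       710.6337       2,842.5348
  4       275.00       225.3833       901.5334       4,507.6670
  5       275.00       214.4466     1,072.2329       6,433.3972
  6       275.00       204.0405     1,224.2431       8,569.7014
  7     5,275.00     3,723.9467    26,067.6266     208,541.0130
  Σ                  5,115.3092    30,735.8426     232,911.3766
P = 5,115.3092.
Convexity = Σ t(t+1)·PV / [P·(1+y)²] = 232,911.3766 / (5,115.3092 × 1.104601) = 41.22051.

41.221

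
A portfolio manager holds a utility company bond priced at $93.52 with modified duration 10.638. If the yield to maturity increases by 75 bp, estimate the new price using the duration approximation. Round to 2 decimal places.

$86.06

Duration approximation: ΔP/P ≈ -D_mod · Δy = -10.638 × (+0.0075) = -0.079785.
New price ≈ 93.52 × (1 - 0.079785) = 86.0585068.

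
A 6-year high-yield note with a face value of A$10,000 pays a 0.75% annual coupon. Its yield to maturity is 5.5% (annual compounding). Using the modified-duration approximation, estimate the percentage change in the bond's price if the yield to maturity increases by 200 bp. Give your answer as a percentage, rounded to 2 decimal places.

Periodic yield y = 0.055. Modified duration first:
  t   CF        PV=CF/(1+0.055)^t    t·PV
  1        75.00        71.0900        71.0900
  2        75.00        67.3839       134.7679
  3        75.00        63.8710       191.6131
  4        75.00        60.5413       242.1650
  5        75.00        57.3851       286.9254
  6    10,075.00     7,306.8518    43,841.1106
  Σ                  7,627.1231    44,767.6720
P = 7,627.1231; D_Mac = 5.86954 yrs; D_mod = 5.86954/(1+0.055) = 5.56354 yrs.
ΔP/P ≈ -D_mod · Δy = -5.56354 × (+0.02) = -0.111271 = -11.1271%.

-11.13%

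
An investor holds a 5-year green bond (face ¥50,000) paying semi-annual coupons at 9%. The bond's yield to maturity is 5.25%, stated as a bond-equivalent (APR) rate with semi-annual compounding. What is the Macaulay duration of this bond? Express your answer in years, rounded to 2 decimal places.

4.21 years

Periodic yield y = 0.02625. Discount each cash flow and weight by its period:
  t   CF        PV=CF/(1+0.02625)^t    t·PV
  1     2,250.00     2,192.4482     2,192.4482
  2     2,250.00     2,136.3686     4,272.7371
  3     2,250.00     2,081.7233     6,245.1700
  4     2,250.00     2,028.4758     8,113.9033
  5     2,250.00     1,976.5903     9,882.9517
  6     2,250.00     1,926.0320    11,556.1920
  7     2,250.00     1,876.7669    13,137.3681
  8     2,250.00     1,828.7619    14,630.0949
  9     2,250.00     1,781.9848    16,037.8629
  10   52,250.00    40,323.1632   403,231.6320
  Σ                 58,152.3150   489,300.3601
Price P = Σ PV = 58,152.3150.
Macaulay duration = Σ(t·PV) / P = 489,300.3601 / 58,152.3150 = 8.41412 half-year periods.
In years: 8.41412 / 2 = 4.20706 years.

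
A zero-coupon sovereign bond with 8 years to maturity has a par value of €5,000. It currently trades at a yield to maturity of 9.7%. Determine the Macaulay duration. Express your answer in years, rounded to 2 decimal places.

A zero-coupon bond has a single cash flow at maturity, so its Macaulay duration equals its maturity: 8 years.

8.00 years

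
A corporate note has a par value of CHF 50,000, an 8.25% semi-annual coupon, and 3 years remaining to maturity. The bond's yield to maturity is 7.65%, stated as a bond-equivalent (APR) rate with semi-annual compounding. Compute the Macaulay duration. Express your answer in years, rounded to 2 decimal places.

2.72 years

Periodic yield y = 0.03825. Discount each cash flow and weight by its period:
  t   CF        PV=CF/(1+0.03825)^t    t·PV
  1     2,062.50     1,986.5158     1,986.5158
  2     2,062.50     1,913.3309     3,826.6617
  3     2,062.50     1,842.8422     5,528.5265
  4     2,062.50     1,774.9503     7,099.8012
  5     2,062.50     1,709.5596     8,547.7982
  6    52,062.50    41,563.6214   249,381.7283
  Σ                 50,790.8201   276,371.0317
Price P = Σ PV = 50,790.8201.
Macaulay duration = Σ(t·PV) / P = 276,371.0317 / 50,790.8201 = 5.44136 half-year periods.
In years: 5.44136 / 2 = 2.72068 years.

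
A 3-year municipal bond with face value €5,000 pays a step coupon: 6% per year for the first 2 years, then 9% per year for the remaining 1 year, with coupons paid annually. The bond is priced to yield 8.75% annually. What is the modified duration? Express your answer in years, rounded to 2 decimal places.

2.60 years

Periodic yield y = 0.0875. First find Macaulay duration:
  t   CF        PV=CF/(1+0.0875)^t    t·PV
  1       300.00       275.8621       275.8621
  2       300.00       253.6663       507.3325
  3     5,450.00     4,237.4902    12,712.4706
  Σ                  4,767.0185    13,495.6652
P = 4,767.0185; Macaulay duration = 13,495.6652 / 4,767.0185 = 2.83105 years.
Modified duration = D_Mac / (1 + y) = 2.83105 / 1.0875 = 2.60326 years.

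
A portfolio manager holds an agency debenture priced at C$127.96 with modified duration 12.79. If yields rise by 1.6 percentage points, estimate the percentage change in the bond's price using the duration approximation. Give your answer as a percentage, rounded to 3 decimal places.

Duration approximation: ΔP/P ≈ -D_mod · Δy = -12.79 × (+0.016) = -0.204640.
As a percentage: -20.4640%.

-20.464%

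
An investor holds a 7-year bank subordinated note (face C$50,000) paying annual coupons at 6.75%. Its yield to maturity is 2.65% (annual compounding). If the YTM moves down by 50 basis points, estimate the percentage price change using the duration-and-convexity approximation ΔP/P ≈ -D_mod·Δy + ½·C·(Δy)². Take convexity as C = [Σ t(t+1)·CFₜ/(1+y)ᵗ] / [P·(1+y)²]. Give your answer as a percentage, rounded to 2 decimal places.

+2.95%

With y = 0.0265:
  t   CF        PV=CF/(1+0.0265)^t    t·PV        t(t+1)·PV
  1     3,375.00     3,287.8714     3,287.8714       6,575.7428
  2     3,375.00     3,202.9921     6,405.9842      19,217.9527
  3     3,375.00     3,120.3041     9,360.9122      37,443.6487
  4     3,375.00     3,039.7507    12,159.0027      60,795.0133
  5     3,375.00     2,961.2768    14,806.3842      88,838.3049
  6     3,375.00     2,884.8289    17,308.9732     121,162.8123
  7    53,375.00    44,445.2355   311,116.6488   2,488,933.1901
  Σ                 62,942.2595   374,445.7766   2,822,966.6649
P = 62,942.2595; D_Mac = 5.94904 yrs; D_mod = 5.79546 yrs; C = 42.56430.
Duration effect: -5.79546 × (-0.005) = +0.028977
Convexity effect: 0.5 × 42.56430 × (-0.005)² = +0.0005321
ΔP/P ≈ +0.028977 + 0.0005321 = +0.029509 = +2.9509%.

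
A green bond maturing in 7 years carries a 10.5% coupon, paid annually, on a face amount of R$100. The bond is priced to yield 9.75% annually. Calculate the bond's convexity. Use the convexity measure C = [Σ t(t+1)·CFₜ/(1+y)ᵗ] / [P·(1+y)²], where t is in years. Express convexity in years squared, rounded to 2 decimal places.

31.93

With y = 0.0975:
  t   CF        PV=CF/(1+0.0975)^t    t·PV        t(t+1)·PV
  1        10.50         9.5672         9.5672          19.1344
  2        10.50         8.7173        17.4345          52.3036
  3        10.50         7.9428        23.8285          95.3141
  4        10.50         7.2372        28.9488         144.7442
  5        10.50         6.5943        32.9713         197.8281
  6        10.50         6.0084        36.0507         252.3547
  7       110.50        57.6143       403.3004       3,226.4029
  Σ                    103.6816       552.1015       3,988.0819
P = 103.6816.
Convexity = Σ t(t+1)·PV / [P·(1+y)²] = 3,988.0819 / (103.6816 × 1.204506) = 31.93401.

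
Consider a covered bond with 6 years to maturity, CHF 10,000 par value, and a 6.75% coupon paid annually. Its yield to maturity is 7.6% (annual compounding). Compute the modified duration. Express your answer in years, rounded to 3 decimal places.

Periodic yield y = 0.076. First find Macaulay duration:
  t   CF        PV=CF/(1+0.076)^t    t·PV
  1       675.00       627.3234       627.3234
  2       675.00       583.0143     1,166.0287
  3       675.00       541.8349     1,625.5046
  4       675.00       503.5640     2,014.2561
  5       675.00       467.9963     2,339.9815
  6    10,675.00     6,878.5081    41,271.0489
  Σ                  9,602.2411    49,044.1431
P = 9,602.2411; Macaulay duration = 49,044.1431 / 9,602.2411 = 5.10757 years.
Modified duration = D_Mac / (1 + y) = 5.10757 / 1.076 = 4.74681 years.

4.747 years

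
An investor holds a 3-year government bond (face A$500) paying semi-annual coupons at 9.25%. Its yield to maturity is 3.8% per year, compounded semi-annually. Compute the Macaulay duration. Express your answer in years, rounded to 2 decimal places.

Periodic yield y = 0.019. Discount each cash flow and weight by its period:
  t   CF        PV=CF/(1+0.019)^t    t·PV
  1       23.125        22.6938        22.6938
  2       23.125        22.2707        44.5413
  3       23.125        21.8554        65.5663
  4       23.125        21.4479        85.7916
  5       23.125        21.0480       105.2400
  6      523.125       467.2619     2,803.5714
  Σ                    576.5777     3,127.4045
Price P = Σ PV = 576.5777.
Macaulay duration = Σ(t·PV) / P = 3,127.4045 / 576.5777 = 5.42408 half-year periods.
In years: 5.42408 / 2 = 2.71204 years.

2.71 years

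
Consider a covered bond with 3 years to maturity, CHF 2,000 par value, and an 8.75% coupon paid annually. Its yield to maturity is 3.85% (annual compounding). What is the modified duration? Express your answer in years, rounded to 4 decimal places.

Periodic yield y = 0.0385. First find Macaulay duration:
  t   CF        PV=CF/(1+0.0385)^t    t·PV
  1       175.00       168.5123       168.5123
  2       175.00       162.2651       324.5301
  3     2,175.00     1,941.9577     5,825.8730
  Σ                  2,272.7350     6,318.9154
P = 2,272.7350; Macaulay duration = 6,318.9154 / 2,272.7350 = 2.78031 years.
Modified duration = D_Mac / (1 + y) = 2.78031 / 1.0385 = 2.67724 years.

2.6772 years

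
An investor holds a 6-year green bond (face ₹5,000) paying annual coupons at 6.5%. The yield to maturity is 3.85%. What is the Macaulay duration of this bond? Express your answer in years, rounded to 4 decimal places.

Periodic yield y = 0.0385. Discount each cash flow and weight by its year:
  t   CF        PV=CF/(1+0.0385)^t    t·PV
  1       325.00       312.9514       312.9514
  2       325.00       301.3494       602.6988
  3       325.00       290.1776       870.5327
  4       325.00       279.4199     1,117.6797
  5       325.00       269.0611     1,345.3053
  6     5,325.00     4,245.0285    25,470.1708
  Σ                  5,697.9878    29,719.3387
Price P = Σ PV = 5,697.9878.
Macaulay duration = Σ(t·PV) / P = 29,719.3387 / 5,697.9878 = 5.21576 years.

5.2158 years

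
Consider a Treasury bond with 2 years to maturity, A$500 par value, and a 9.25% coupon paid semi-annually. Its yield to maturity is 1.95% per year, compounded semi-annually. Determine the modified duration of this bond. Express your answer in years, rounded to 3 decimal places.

Periodic yield y = 0.00975. First find Macaulay duration:
  t   CF        PV=CF/(1+0.00975)^t    t·PV
  1       23.125        22.9017        22.9017
  2       23.125        22.6806        45.3611
  3       23.125        22.4616        67.3847
  4      523.125       503.2109     2,012.8435
  Σ                    571.2547     2,148.4911
P = 571.2547; Macaulay duration = 2,148.4911 / 571.2547 = 3.76100 half-year periods = 1.88050 years.
Modified duration = D_Mac / (1 + y) = 1.88050 / 1.00975 = 1.86234 years.

1.862 years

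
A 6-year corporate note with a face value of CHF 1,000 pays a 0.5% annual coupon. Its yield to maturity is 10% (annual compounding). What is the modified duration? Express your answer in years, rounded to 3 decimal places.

5.361 years

Periodic yield y = 0.1. First find Macaulay duration:
  t   CF        PV=CF/(1+0.1)^t    t·PV
  1         5.00         4.5455         4.5455
  2         5.00         4.1322         8.2645
  3         5.00         3.7566        11.2697
  4         5.00         3.4151        13.6603
  5         5.00         3.1046        15.5230
  6     1,005.00       567.2963     3,403.7778
  Σ                    586.2502     3,457.0407
P = 586.2502; Macaulay duration = 3,457.0407 / 586.2502 = 5.89687 years.
Modified duration = D_Mac / (1 + y) = 5.89687 / 1.1 = 5.36079 years.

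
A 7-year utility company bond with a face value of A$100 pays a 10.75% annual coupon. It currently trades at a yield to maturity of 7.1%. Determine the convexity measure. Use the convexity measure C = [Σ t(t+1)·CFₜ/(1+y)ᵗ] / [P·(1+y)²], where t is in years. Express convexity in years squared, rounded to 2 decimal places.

With y = 0.071:
  t   CF        PV=CF/(1+0.071)^t    t·PV        t(t+1)·PV
  1        10.75        10.0373        10.0373          20.0747
  2        10.75         9.3719        18.7439          56.2316
  3        10.75         8.7506        26.2519         105.0077
  4        10.75         8.1705        32.6821         163.4107
  5        10.75         7.6289        38.1444         228.8666
  6        10.75         7.1231        42.7389         299.1720
  7       110.75        68.5200       479.6401       3,837.1207
  Σ                    119.6025       648.2387       4,709.8841
P = 119.6025.
Convexity = Σ t(t+1)·PV / [P·(1+y)²] = 4,709.8841 / (119.6025 × 1.147041) = 34.33136.

34.33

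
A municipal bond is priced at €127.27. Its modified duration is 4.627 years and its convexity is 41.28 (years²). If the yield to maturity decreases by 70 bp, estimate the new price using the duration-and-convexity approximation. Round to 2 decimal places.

Duration effect: -D_mod·Δy = -4.627 × (-0.007) = +0.032389
Convexity effect: ½·C·(Δy)² = 0.5 × 41.28 × (-0.007)² = +0.00101136
ΔP/P ≈ +0.032389 + 0.00101136 = +0.03340036
New price ≈ 127.27 × (1 + 0.03340036) = 131.5208638172.

€131.52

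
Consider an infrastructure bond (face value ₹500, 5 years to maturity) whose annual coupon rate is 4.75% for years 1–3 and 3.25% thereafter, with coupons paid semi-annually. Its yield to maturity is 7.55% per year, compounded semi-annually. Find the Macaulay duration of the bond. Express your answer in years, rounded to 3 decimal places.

4.477 years

Periodic yield y = 0.03775. Discount each cash flow and weight by its period:
  t   CF        PV=CF/(1+0.03775)^t    t·PV
  1       11.875        11.4430        11.4430
  2       11.875        11.0268        22.0535
  3       11.875        10.6256        31.8769
  4       11.875        10.2391        40.9565
  5       11.875         9.8667        49.3333
  6       11.875         9.5077        57.0464
  7        8.125         6.2687        43.8806
  8        8.125         6.0406        48.3250
  9        8.125         5.8209        52.3879
  10     508.125       350.7867     3,507.8672
  Σ                    431.6258     3,865.1703
Price P = Σ PV = 431.6258.
Macaulay duration = Σ(t·PV) / P = 3,865.1703 / 431.6258 = 8.95491 half-year periods.
In years: 8.95491 / 2 = 4.47745 years.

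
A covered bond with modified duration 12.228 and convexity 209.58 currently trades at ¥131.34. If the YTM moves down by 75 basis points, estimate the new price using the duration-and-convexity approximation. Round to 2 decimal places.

Duration effect: -D_mod·Δy = -12.228 × (-0.0075) = +0.091710
Convexity effect: ½·C·(Δy)² = 0.5 × 209.58 × (-0.0075)² = +0.0058944375
ΔP/P ≈ +0.091710 + 0.0058944375 = +0.0976044375
New price ≈ 131.34 × (1 + 0.0976044375) = 144.15936682125.

¥144.16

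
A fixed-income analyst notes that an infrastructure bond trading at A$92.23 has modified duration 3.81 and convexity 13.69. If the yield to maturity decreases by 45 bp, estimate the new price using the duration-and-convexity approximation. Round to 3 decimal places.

Duration effect: -D_mod·Δy = -3.81 × (-0.0045) = +0.017145
Convexity effect: ½·C·(Δy)² = 0.5 × 13.69 × (-0.0045)² = +0.00013861125
ΔP/P ≈ +0.017145 + 0.00013861125 = +0.01728361125
New price ≈ 92.23 × (1 + 0.01728361125) = 93.8240674655875.

A$93.824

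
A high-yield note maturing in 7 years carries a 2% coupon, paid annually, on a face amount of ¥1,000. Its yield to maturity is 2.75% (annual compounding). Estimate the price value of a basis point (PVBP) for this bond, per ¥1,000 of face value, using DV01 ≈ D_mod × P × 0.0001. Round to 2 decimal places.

Periodic yield y = 0.0275.
  t   CF        PV=CF/(1+0.0275)^t    t·PV
  1        20.00        19.4647        19.4647
  2        20.00        18.9438        37.8875
  3        20.00        18.4368        55.3103
  4        20.00        17.9433        71.7733
  5        20.00        17.4631        87.3154
  6        20.00        16.9957       101.9742
  7     1,020.00       843.5821     5,905.0747
  Σ                    952.8294     6,278.8001
P = 952.8294; D_Mac = 6.58964 yrs; D_mod = 6.41327 yrs.
DV01 ≈ 6.41327 × 952.8294 × 0.0001 = 0.611075.

¥0.61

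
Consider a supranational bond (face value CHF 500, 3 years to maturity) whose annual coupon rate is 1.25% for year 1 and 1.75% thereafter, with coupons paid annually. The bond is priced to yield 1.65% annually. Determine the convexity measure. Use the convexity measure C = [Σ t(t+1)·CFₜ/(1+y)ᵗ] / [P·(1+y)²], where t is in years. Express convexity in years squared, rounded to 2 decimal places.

With y = 0.0165:
  t   CF        PV=CF/(1+0.0165)^t    t·PV        t(t+1)·PV
  1         6.25         6.1485         6.1485          12.2971
  2         8.75         8.4682        16.9365          50.8095
  3       508.75       484.3756     1,453.1269       5,812.5074
  Σ                    498.9924     1,476.2119       5,875.6140
P = 498.9924.
Convexity = Σ t(t+1)·PV / [P·(1+y)²] = 5,875.6140 / (498.9924 × 1.033272) = 11.39579.

11.40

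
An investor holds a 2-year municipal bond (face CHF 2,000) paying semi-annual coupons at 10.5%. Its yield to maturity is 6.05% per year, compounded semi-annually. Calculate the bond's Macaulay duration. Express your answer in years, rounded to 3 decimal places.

1.862 years

Periodic yield y = 0.03025. Discount each cash flow and weight by its period:
  t   CF        PV=CF/(1+0.03025)^t    t·PV
  1       105.00       101.9170       101.9170
  2       105.00        98.9245       197.8491
  3       105.00        96.0199       288.0598
  4     2,105.00     1,868.4505     7,473.8022
  Σ                  2,165.3120     8,061.6281
Price P = Σ PV = 2,165.3120.
Macaulay duration = Σ(t·PV) / P = 8,061.6281 / 2,165.3120 = 3.72308 half-year periods.
In years: 3.72308 / 2 = 1.86154 years.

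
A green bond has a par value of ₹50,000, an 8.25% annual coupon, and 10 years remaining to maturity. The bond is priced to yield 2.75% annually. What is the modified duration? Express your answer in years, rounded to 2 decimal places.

7.51 years

Periodic yield y = 0.0275. First find Macaulay duration:
  t   CF        PV=CF/(1+0.0275)^t    t·PV
  1     4,125.00     4,014.5985     4,014.5985
  2     4,125.00     3,907.1519     7,814.3037
  3     4,125.00     3,802.5809    11,407.7427
  4     4,125.00     3,700.8087    14,803.2346
  5     4,125.00     3,601.7602    18,008.8012
  6     4,125.00     3,505.3628    21,032.1766
  7     4,125.00     3,411.5453    23,880.8169
  8     4,125.00     3,320.2387    26,561.9097
  9     4,125.00     3,231.3759    29,082.3829
  10   54,125.00    41,264.7866   412,647.8664
  Σ                 73,760.2094   569,253.8332
P = 73,760.2094; Macaulay duration = 569,253.8332 / 73,760.2094 = 7.71763 years.
Modified duration = D_Mac / (1 + y) = 7.71763 / 1.0275 = 7.51107 years.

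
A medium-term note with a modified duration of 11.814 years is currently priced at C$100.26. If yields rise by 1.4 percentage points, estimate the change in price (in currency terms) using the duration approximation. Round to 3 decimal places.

Duration approximation: ΔP/P ≈ -D_mod · Δy = -11.814 × (+0.014) = -0.165396.
ΔP ≈ 100.26 × (-0.165396) = -16.58260296.

-C$16.583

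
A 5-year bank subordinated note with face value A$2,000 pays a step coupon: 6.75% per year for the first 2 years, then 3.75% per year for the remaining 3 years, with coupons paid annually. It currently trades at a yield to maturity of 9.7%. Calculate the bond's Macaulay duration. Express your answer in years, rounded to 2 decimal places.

4.40 years

Periodic yield y = 0.097. Discount each cash flow and weight by its year:
  t   CF        PV=CF/(1+0.097)^t    t·PV
  1       135.00       123.0629       123.0629
  2       135.00       112.1813       224.3626
  3        75.00        56.8122       170.4365
  4        75.00        51.7887       207.1547
  5     2,075.00     1,306.1257     6,530.6283
  Σ                  1,649.9707     7,255.6450
Price P = Σ PV = 1,649.9707.
Macaulay duration = Σ(t·PV) / P = 7,255.6450 / 1,649.9707 = 4.39744 years.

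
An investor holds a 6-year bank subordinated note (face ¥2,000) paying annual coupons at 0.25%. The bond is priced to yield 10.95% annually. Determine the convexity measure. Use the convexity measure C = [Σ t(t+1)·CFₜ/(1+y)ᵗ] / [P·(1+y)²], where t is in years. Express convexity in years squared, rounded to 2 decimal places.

With y = 0.1095:
  t   CF        PV=CF/(1+0.1095)^t    t·PV        t(t+1)·PV
  1         5.00         4.5065         4.5065           9.0131
  2         5.00         4.0618         8.1235          24.3706
  3         5.00         3.6609        10.9827          43.9308
  4         5.00         3.2996        13.1984          65.9919
  5         5.00         2.9739        14.8697          89.2185
  6     2,005.00     1,074.8566     6,449.1397      45,143.9782
  Σ                  1,093.3594     6,500.8207      45,376.5031
P = 1,093.3594.
Convexity = Σ t(t+1)·PV / [P·(1+y)²] = 45,376.5031 / (1,093.3594 × 1.230990) = 33.71425.

33.71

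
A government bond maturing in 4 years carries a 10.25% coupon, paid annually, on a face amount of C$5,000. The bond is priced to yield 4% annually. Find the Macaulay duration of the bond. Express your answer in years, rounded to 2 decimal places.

Periodic yield y = 0.04. Discount each cash flow and weight by its year:
  t   CF        PV=CF/(1+0.04)^t    t·PV
  1       512.50       492.7885       492.7885
  2       512.50       473.8351       947.6701
  3       512.50       455.6106     1,366.8319
  4     5,512.50     4,712.1081    18,848.4324
  Σ                  6,134.3423    21,655.7229
Price P = Σ PV = 6,134.3423.
Macaulay duration = Σ(t·PV) / P = 21,655.7229 / 6,134.3423 = 3.53024 years.

3.53 years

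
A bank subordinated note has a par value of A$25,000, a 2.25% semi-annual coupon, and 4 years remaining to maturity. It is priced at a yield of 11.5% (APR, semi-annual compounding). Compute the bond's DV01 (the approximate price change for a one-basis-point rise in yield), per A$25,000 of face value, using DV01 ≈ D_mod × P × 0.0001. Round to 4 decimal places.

A$6.3970

Periodic yield y = 0.0575.
  t   CF        PV=CF/(1+0.0575)^t    t·PV
  1       281.25       265.9574       265.9574
  2       281.25       251.4964       502.9928
  3       281.25       237.8217       713.4650
  4       281.25       224.8905       899.5618
  5       281.25       212.6624     1,063.3119
  6       281.25       201.0992     1,206.5950
  7       281.25       190.1647     1,331.1529
  8    25,281.25    16,164.2491   129,313.9929
  Σ                 17,748.3413   135,297.0297
P = 17,748.3413; D_Mac = 7.62308 half-year periods = 3.81154 yrs; D_mod = 3.60429 yrs.
DV01 ≈ 3.60429 × 17,748.3413 × 0.0001 = 6.397023.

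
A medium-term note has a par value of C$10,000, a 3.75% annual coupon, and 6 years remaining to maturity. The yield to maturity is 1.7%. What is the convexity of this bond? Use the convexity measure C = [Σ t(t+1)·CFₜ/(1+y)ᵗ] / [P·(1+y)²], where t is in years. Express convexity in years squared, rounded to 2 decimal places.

36.25

With y = 0.017:
  t   CF        PV=CF/(1+0.017)^t    t·PV        t(t+1)·PV
  1       375.00       368.7316       368.7316         737.4631
  2       375.00       362.5679       725.1358       2,175.4075
  3       375.00       356.5073     1,069.5219       4,278.0874
  4       375.00       350.5480     1,402.1919       7,010.9594
  5       375.00       344.6883     1,723.4413      10,340.6481
  6    10,375.00     9,376.9670    56,261.8020     393,832.6142
  Σ                 11,160.0100    61,550.8245     418,375.1797
P = 11,160.0100.
Convexity = Σ t(t+1)·PV / [P·(1+y)²] = 418,375.1797 / (11,160.0100 × 1.034289) = 36.24594.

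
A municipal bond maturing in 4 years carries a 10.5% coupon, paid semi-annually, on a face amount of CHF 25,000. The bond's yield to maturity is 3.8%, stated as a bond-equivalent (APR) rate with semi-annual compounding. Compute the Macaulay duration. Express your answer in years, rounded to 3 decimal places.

3.442 years

Periodic yield y = 0.019. Discount each cash flow and weight by its period:
  t   CF        PV=CF/(1+0.019)^t    t·PV
  1     1,312.50     1,288.0275     1,288.0275
  2     1,312.50     1,264.0113     2,528.0225
  3     1,312.50     1,240.4428     3,721.3285
  4     1,312.50     1,217.3139     4,869.2555
  5     1,312.50     1,194.6162     5,973.0809
  6     1,312.50     1,172.3417     7,034.0501
  7     1,312.50     1,150.4825     8,053.3776
  8    26,312.50    22,634.3820   181,075.0560
  Σ                 31,161.6179   214,542.1987
Price P = Σ PV = 31,161.6179.
Macaulay duration = Σ(t·PV) / P = 214,542.1987 / 31,161.6179 = 6.88482 half-year periods.
In years: 6.88482 / 2 = 3.44241 years.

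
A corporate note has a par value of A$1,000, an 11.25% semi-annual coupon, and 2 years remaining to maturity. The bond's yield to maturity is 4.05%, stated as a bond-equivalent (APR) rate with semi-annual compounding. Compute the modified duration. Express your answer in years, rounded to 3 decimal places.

1.820 years

Periodic yield y = 0.02025. First find Macaulay duration:
  t   CF        PV=CF/(1+0.02025)^t    t·PV
  1        56.25        55.1335        55.1335
  2        56.25        54.0393       108.0785
  3        56.25        52.9667       158.9000
  4     1,056.25       974.8556     3,899.4226
  Σ                  1,136.9951     4,221.5346
P = 1,136.9951; Macaulay duration = 4,221.5346 / 1,136.9951 = 3.71289 half-year periods = 1.85644 years.
Modified duration = D_Mac / (1 + y) = 1.85644 / 1.02025 = 1.81960 years.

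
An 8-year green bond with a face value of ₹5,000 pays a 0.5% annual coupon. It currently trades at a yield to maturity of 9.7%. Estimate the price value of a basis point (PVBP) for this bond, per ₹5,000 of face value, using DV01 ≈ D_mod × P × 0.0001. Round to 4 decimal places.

₹1.7880

Periodic yield y = 0.097.
  t   CF        PV=CF/(1+0.097)^t    t·PV
  1        25.00        22.7894        22.7894
  2        25.00        20.7743        41.5486
  3        25.00        18.9374        56.8122
  4        25.00        17.2629        69.0516
  5        25.00        15.7365        78.6823
  6        25.00        14.3450        86.0699
  7        25.00        13.0766        91.5359
  8     5,025.00     2,395.9792    19,167.8337
  Σ                  2,518.9012    19,614.3236
P = 2,518.9012; D_Mac = 7.78686 yrs; D_mod = 7.09832 yrs.
DV01 ≈ 7.09832 × 2,518.9012 × 0.0001 = 1.787997.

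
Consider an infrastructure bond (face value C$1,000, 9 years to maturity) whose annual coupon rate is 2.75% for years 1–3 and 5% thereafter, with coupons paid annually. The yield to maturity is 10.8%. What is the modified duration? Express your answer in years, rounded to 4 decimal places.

Periodic yield y = 0.108. First find Macaulay duration:
  t   CF        PV=CF/(1+0.108)^t    t·PV
  1        27.50        24.8195        24.8195
  2        27.50        22.4003        44.8005
  3        27.50        20.2168        60.6505
  4        50.00        33.1750       132.7000
  5        50.00        29.9413       149.7067
  6        50.00        27.0229       162.1372
  7        50.00        24.3889       170.7221
  8        50.00        22.0116       176.0929
  9     1,050.00       417.1877     3,754.6890
  Σ                    621.1640     4,676.3184
P = 621.1640; Macaulay duration = 4,676.3184 / 621.1640 = 7.52832 years.
Modified duration = D_Mac / (1 + y) = 7.52832 / 1.108 = 6.79451 years.

6.7945 years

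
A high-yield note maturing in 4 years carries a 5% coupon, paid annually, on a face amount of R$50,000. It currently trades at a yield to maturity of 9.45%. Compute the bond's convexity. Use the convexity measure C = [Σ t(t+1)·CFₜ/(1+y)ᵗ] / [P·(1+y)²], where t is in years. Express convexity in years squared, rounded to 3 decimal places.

With y = 0.0945:
  t   CF        PV=CF/(1+0.0945)^t    t·PV        t(t+1)·PV
  1     2,500.00     2,284.1480     2,284.1480       4,568.2960
  2     2,500.00     2,086.9329     4,173.8657      12,521.5971
  3     2,500.00     1,906.7454     5,720.2362      22,880.9450
  4    52,500.00    36,584.4255   146,337.7021     731,688.5105
  Σ                 42,862.2518   158,515.9521     771,659.3486
P = 42,862.2518.
Convexity = Σ t(t+1)·PV / [P·(1+y)²] = 771,659.3486 / (42,862.2518 × 1.197930) = 15.02862.

15.029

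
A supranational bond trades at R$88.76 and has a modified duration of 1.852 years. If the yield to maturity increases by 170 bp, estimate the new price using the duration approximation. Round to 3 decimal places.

R$85.965

Duration approximation: ΔP/P ≈ -D_mod · Δy = -1.852 × (+0.017) = -0.031484.
New price ≈ 88.76 × (1 - 0.031484) = 85.96548016.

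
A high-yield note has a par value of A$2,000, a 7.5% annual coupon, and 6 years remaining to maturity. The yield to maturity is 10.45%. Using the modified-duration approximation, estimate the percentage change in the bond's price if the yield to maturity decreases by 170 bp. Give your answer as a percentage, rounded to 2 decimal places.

+7.65%

Periodic yield y = 0.1045. Modified duration first:
  t   CF        PV=CF/(1+0.1045)^t    t·PV
  1       150.00       135.8081       135.8081
  2       150.00       122.9589       245.9177
  3       150.00       111.3254       333.9761
  4       150.00       100.7925       403.1701
  5       150.00        91.2563       456.2813
  6     2,150.00     1,184.2520     7,105.5122
  Σ                  1,746.3931     8,680.6655
P = 1,746.3931; D_Mac = 4.97063 yrs; D_mod = 4.97063/(1+0.1045) = 4.50034 yrs.
ΔP/P ≈ -D_mod · Δy = -4.50034 × (-0.017) = +0.076506 = +7.6506%.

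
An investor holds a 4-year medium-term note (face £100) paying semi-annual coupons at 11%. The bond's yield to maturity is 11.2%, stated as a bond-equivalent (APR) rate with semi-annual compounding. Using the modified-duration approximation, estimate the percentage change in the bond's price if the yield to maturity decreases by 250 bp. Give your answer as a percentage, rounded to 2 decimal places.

Periodic yield y = 0.056. Modified duration first:
  t   CF        PV=CF/(1+0.056)^t    t·PV
  1         5.50         5.2083         5.2083
  2         5.50         4.9321         9.8643
  3         5.50         4.6706        14.0117
  4         5.50         4.4229        17.6916
  5         5.50         4.1884        20.9418
  6         5.50         3.9662        23.7975
  7         5.50         3.7559        26.2914
  8       105.50        68.2246       545.7969
  Σ                     99.3691       663.6035
P = 99.3691; D_Mac = 6.67817 half-year periods = 3.33908 yrs; D_mod = 3.33908/(1+0.056) = 3.16201 yrs.
ΔP/P ≈ -D_mod · Δy = -3.16201 × (-0.025) = +0.079050 = +7.9050%.

+7.91%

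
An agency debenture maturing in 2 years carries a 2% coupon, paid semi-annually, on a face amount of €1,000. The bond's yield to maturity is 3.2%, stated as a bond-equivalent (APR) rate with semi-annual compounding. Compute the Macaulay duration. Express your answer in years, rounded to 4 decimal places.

1.9701 years

Periodic yield y = 0.016. Discount each cash flow and weight by its period:
  t   CF        PV=CF/(1+0.016)^t    t·PV
  1        10.00         9.8425         9.8425
  2        10.00         9.6875        19.3750
  3        10.00         9.5350        28.6049
  4     1,010.00       947.8651     3,791.4605
  Σ                    976.9301     3,849.2829
Price P = Σ PV = 976.9301.
Macaulay duration = Σ(t·PV) / P = 3,849.2829 / 976.9301 = 3.94018 half-year periods.
In years: 3.94018 / 2 = 1.97009 years.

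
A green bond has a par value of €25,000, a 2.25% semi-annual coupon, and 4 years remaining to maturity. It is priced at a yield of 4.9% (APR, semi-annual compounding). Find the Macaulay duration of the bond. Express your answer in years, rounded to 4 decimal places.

3.8380 years

Periodic yield y = 0.0245. Discount each cash flow and weight by its period:
  t   CF        PV=CF/(1+0.0245)^t    t·PV
  1       281.25       274.5242       274.5242
  2       281.25       267.9592       535.9183
  3       281.25       261.5512       784.6535
  4       281.25       255.2964     1,021.1856
  5       281.25       249.1912     1,245.9560
  6       281.25       243.2320     1,459.3921
  7       281.25       237.4153     1,661.9074
  8    25,281.25    20,830.6509   166,645.2075
  Σ                 22,619.8204   173,628.7446
Price P = Σ PV = 22,619.8204.
Macaulay duration = Σ(t·PV) / P = 173,628.7446 / 22,619.8204 = 7.67596 half-year periods.
In years: 7.67596 / 2 = 3.83798 years.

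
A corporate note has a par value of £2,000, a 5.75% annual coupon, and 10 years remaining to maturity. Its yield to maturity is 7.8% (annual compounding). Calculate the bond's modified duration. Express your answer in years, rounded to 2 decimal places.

7.13 years

Periodic yield y = 0.078. First find Macaulay duration:
  t   CF        PV=CF/(1+0.078)^t    t·PV
  1       115.00       106.6790       106.6790
  2       115.00        98.9601       197.9203
  3       115.00        91.7998       275.3993
  4       115.00        85.1575       340.6299
  5       115.00        78.9958       394.9790
  6       115.00        73.2800       439.6798
  7       115.00        67.9777       475.8440
  8       115.00        63.0591       504.4728
  9       115.00        58.4964       526.4674
  10    2,115.00       997.9821     9,979.8213
  Σ                  1,722.3875    13,241.8928
P = 1,722.3875; Macaulay duration = 13,241.8928 / 1,722.3875 = 7.68810 years.
Modified duration = D_Mac / (1 + y) = 7.68810 / 1.078 = 7.13182 years.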